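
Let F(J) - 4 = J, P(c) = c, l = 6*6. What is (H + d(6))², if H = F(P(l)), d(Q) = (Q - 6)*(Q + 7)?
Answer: 1600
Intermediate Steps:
l = 36
d(Q) = (-6 + Q)*(7 + Q)
F(J) = 4 + J
H = 40 (H = 4 + 36 = 40)
(H + d(6))² = (40 + (-42 + 6 + 6²))² = (40 + (-42 + 6 + 36))² = (40 + 0)² = 40² = 1600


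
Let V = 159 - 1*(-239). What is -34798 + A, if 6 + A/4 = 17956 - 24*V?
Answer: -1206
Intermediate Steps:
V = 398 (V = 159 + 239 = 398)
A = 33592 (A = -24 + 4*(17956 - 24*398) = -24 + 4*(17956 - 9552) = -24 + 4*8404 = -24 + 33616 = 33592)
-34798 + A = -34798 + 33592 = -1206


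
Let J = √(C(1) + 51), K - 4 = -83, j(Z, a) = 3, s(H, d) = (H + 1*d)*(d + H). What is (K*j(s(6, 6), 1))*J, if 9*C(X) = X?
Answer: -158*√115 ≈ -1694.4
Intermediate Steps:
s(H, d) = (H + d)² (s(H, d) = (H + d)*(H + d) = (H + d)²)
C(X) = X/9
K = -79 (K = 4 - 83 = -79)
J = 2*√115/3 (J = √((⅑)*1 + 51) = √(⅑ + 51) = √(460/9) = 2*√115/3 ≈ 7.1492)
(K*j(s(6, 6), 1))*J = (-79*3)*(2*√115/3) = -158*√115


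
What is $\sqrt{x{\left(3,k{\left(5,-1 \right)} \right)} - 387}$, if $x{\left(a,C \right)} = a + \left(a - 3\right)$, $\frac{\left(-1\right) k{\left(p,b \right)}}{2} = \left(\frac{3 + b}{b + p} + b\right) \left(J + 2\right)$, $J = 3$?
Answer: $8 i \sqrt{6} \approx 19.596 i$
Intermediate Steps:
$k{\left(p,b \right)} = - 10 b - \frac{10 \left(3 + b\right)}{b + p}$ ($k{\left(p,b \right)} = - 2 \left(\frac{3 + b}{b + p} + b\right) \left(3 + 2\right) = - 2 \left(\frac{3 + b}{b + p} + b\right) 5 = - 2 \left(b + \frac{3 + b}{b + p}\right) 5 = - 2 \left(5 b + \frac{5 \left(3 + b\right)}{b + p}\right) = - 10 b - \frac{10 \left(3 + b\right)}{b + p}$)
$x{\left(a,C \right)} = -3 + 2 a$ ($x{\left(a,C \right)} = a + \left(a - 3\right) = a + \left(-3 + a\right) = -3 + 2 a$)
$\sqrt{x{\left(3,k{\left(5,-1 \right)} \right)} - 387} = \sqrt{\left(-3 + 2 \cdot 3\right) - 387} = \sqrt{\left(-3 + 6\right) - 387} = \sqrt{3 - 387} = \sqrt{-384} = 8 i \sqrt{6}$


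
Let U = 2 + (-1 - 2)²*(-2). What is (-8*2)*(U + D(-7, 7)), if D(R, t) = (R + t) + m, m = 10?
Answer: 96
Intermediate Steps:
D(R, t) = 10 + R + t (D(R, t) = (R + t) + 10 = 10 + R + t)
U = -16 (U = 2 + (-3)²*(-2) = 2 + 9*(-2) = 2 - 18 = -16)
(-8*2)*(U + D(-7, 7)) = (-8*2)*(-16 + (10 - 7 + 7)) = -16*(-16 + 10) = -16*(-6) = 96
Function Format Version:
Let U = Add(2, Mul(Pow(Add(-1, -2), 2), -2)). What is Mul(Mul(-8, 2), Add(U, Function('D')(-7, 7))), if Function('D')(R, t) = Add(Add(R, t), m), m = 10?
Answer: 96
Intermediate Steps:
Function('D')(R, t) = Add(10, R, t) (Function('D')(R, t) = Add(Add(R, t), 10) = Add(10, R, t))
U = -16 (U = Add(2, Mul(Pow(-3, 2), -2)) = Add(2, Mul(9, -2)) = Add(2, -18) = -16)
Mul(Mul(-8, 2), Add(U, Function('D')(-7, 7))) = Mul(Mul(-8, 2), Add(-16, Add(10, -7, 7))) = Mul(-16, Add(-16, 10)) = Mul(-16, -6) = 96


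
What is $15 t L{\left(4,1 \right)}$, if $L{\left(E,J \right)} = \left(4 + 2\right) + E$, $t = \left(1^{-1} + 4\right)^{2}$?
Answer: $3750$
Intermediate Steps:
$t = 25$ ($t = \left(1 + 4\right)^{2} = 5^{2} = 25$)
$L{\left(E,J \right)} = 6 + E$
$15 t L{\left(4,1 \right)} = 15 \cdot 25 \left(6 + 4\right) = 375 \cdot 10 = 3750$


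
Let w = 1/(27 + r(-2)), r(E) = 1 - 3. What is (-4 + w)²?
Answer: 9801/625 ≈ 15.682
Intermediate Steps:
r(E) = -2
w = 1/25 (w = 1/(27 - 2) = 1/25 ≈ 0.040000)
(-4 + w)² = (-4 + 1/25)² = (-99/25)² = 9801/625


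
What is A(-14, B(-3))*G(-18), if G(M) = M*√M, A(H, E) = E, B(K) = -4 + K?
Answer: 378*I*√2 ≈ 534.57*I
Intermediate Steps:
G(M) = M^(3/2)
A(-14, B(-3))*G(-18) = (-4 - 3)*(-18)^(3/2) = -(-378)*I*√2 = 378*I*√2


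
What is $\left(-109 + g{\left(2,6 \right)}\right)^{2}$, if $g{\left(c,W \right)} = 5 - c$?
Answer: $11236$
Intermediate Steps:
$\left(-109 + g{\left(2,6 \right)}\right)^{2} = \left(-109 + \left(5 - 2\right)\right)^{2} = \left(-109 + 3\right)^{2} = \left(-106\right)^{2} = 11236$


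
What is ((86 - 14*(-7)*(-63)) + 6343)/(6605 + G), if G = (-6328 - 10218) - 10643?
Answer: -255/20584 ≈ -0.012388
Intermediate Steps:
G = -27189 (G = -16546 - 10643 = -27189)
((86 - 14*(-7)*(-63)) + 6343)/(6605 + G) = ((86 - 14*(-7)*(-63)) + 6343)/(6605 - 27189) = ((86 + 98*(-63)) + 6343)/(-20584) = ((86 - 6174) + 6343)*(-1/20584) = (-6088 + 6343)*(-1/20584) = 255*(-1/20584) = -255/20584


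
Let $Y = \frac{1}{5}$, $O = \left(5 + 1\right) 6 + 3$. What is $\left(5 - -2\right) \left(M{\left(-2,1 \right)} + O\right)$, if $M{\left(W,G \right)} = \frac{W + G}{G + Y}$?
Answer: $\frac{1603}{6} \approx 267.17$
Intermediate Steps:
$O = 39$ ($O = 6 \cdot 6 + 3 = 36 + 3 = 39$)
$Y = \frac{1}{5} \approx 0.2$
$M{\left(W,G \right)} = \frac{G + W}{\frac{1}{5} + G}$ ($M{\left(W,G \right)} = \frac{W + G}{G + \frac{1}{5}} = \frac{G + W}{\frac{1}{5} + G}$)
$\left(5 - -2\right) \left(M{\left(-2,1 \right)} + O\right) = \left(5 - -2\right) \left(\frac{5 \left(1 - 2\right)}{1 + 5 \cdot 1} + 39\right) = \left(5 + 2\right) \left(5 \frac{1}{1 + 5} \left(-1\right) + 39\right) = 7 \left(5 \cdot \frac{1}{6} \left(-1\right) + 39\right) = 7 \left(- \frac{5}{6} + 39\right) = 7 \cdot \frac{229}{6} = \frac{1603}{6}$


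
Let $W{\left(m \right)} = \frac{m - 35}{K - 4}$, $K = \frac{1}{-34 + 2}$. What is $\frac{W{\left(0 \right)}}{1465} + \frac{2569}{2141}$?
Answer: $\frac{97580077}{80923377} \approx 1.2058$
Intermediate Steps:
$K = - \frac{1}{32}$ ($K = \frac{1}{-32} = - \frac{1}{32} \approx -0.03125$)
$W{\left(m \right)} = \frac{1120}{129} - \frac{32 m}{129}$ ($W{\left(m \right)} = \frac{m - 35}{- \frac{1}{32} - 4} = \frac{-35 + m}{- \frac{129}{32}} = \left(-35 + m\right) \left(- \frac{32}{129}\right) = \frac{1120}{129} - \frac{32 m}{129}$)
$\frac{W{\left(0 \right)}}{1465} + \frac{2569}{2141} = \frac{\frac{1120}{129} - 0}{1465} + \frac{2569}{2141} = \left(\frac{1120}{129} + 0\right) \frac{1}{1465} + 2569 \cdot \frac{1}{2141} = \frac{1120}{129} \cdot \frac{1}{1465} + \frac{2569}{2141} = \frac{224}{37797} + \frac{2569}{2141} = \frac{97580077}{80923377}$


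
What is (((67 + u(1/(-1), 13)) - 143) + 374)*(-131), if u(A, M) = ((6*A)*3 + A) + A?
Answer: -36418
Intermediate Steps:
u(A, M) = 20*A (u(A, M) = (18*A + A) + A = 19*A + A = 20*A)
(((67 + u(1/(-1), 13)) - 143) + 374)*(-131) = (((67 + 20/(-1)) - 143) + 374)*(-131) = (((67 + 20*(-1)) - 143) + 374)*(-131) = (((67 - 20) - 143) + 374)*(-131) = ((47 - 143) + 374)*(-131) = (-96 + 374)*(-131) = 278*(-131) = -36418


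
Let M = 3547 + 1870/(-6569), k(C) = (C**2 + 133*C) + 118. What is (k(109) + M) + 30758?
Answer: 399399899/6569 ≈ 60801.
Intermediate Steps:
k(C) = 118 + C**2 + 133*C
M = 23298373/6569 (M = 3547 + 1870*(-1/6569) = 3547 - 1870/6569 = 23298373/6569 ≈ 3546.7)
(k(109) + M) + 30758 = ((118 + 109**2 + 133*109) + 23298373/6569) + 30758 = ((118 + 11881 + 14497) + 23298373/6569) + 30758 = (26496 + 23298373/6569) + 30758 = 197350597/6569 + 30758 = 399399899/6569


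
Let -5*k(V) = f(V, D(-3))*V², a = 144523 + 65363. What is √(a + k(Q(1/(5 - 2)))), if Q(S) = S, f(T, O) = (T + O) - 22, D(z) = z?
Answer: 2*√106255065/45 ≈ 458.13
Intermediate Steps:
a = 209886
f(T, O) = -22 + O + T (f(T, O) = (O + T) - 22 = -22 + O + T)
k(V) = -V²*(-25 + V)/5 (k(V) = -(-22 - 3 + V)*V²/5 = -(-25 + V)*V²/5 = -V²*(-25 + V)/5)
√(a + k(Q(1/(5 - 2)))) = √(209886 + (1/(5 - 2))²*(25 - 1/(5 - 2))/5) = √(209886 + (1/3)²*(25 - 1/3)/5) = √(209886 + (⅓)²*(25 - 1*⅓)/5) = √(209886 + (⅕)*(⅑)*(25 - ⅓)) = √(209886 + (⅕)*(⅑)*(74/3)) = √(209886 + 74/135) = √(28334684/135) = 2*√106255065/45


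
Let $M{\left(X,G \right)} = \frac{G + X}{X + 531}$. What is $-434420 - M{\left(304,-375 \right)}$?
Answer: $- \frac{362740629}{835} \approx -4.3442 \cdot 10^{5}$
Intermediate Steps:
$M{\left(X,G \right)} = \frac{G + X}{531 + X}$
$-434420 - M{\left(304,-375 \right)} = -434420 - \frac{-375 + 304}{531 + 304} = -434420 - \frac{1}{835} \left(-71\right) = -434420 - - \frac{71}{835} = -434420 + \frac{71}{835} = - \frac{362740629}{835}$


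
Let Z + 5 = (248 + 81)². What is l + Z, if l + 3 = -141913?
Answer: -33680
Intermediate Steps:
Z = 108236 (Z = -5 + (248 + 81)² = -5 + 329² = -5 + 108241 = 108236)
l = -141916 (l = -3 - 141913 = -141916)
l + Z = -141916 + 108236 = -33680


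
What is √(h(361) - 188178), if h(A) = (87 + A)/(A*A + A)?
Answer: I*√2225528663794/3439 ≈ 433.79*I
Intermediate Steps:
h(A) = (87 + A)/(A + A²) (h(A) = (87 + A)/(A² + A) = (87 + A)/(A + A²))
√(h(361) - 188178) = √((87 + 361)/(361*(1 + 361)) - 188178) = √((1/361)*448/362 - 188178) = √((1/361)*(1/362)*448 - 188178) = √(224/65341 - 188178) = √(-12295738474/65341) = I*√2225528663794/3439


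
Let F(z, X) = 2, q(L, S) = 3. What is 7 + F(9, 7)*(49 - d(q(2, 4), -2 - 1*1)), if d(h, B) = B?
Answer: 111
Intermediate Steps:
7 + F(9, 7)*(49 - d(q(2, 4), -2 - 1*1)) = 7 + 2*(49 - (-2 - 1*1)) = 7 + 2*(49 - (-2 - 1)) = 7 + 2*(49 - 1*(-3)) = 7 + 2*(49 + 3) = 7 + 2*52 = 7 + 104 = 111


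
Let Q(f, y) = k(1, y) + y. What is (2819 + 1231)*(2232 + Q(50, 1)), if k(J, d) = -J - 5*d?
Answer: 9019350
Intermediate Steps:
Q(f, y) = -1 - 4*y (Q(f, y) = (-1*1 - 5*y) + y = (-1 - 5*y) + y = -1 - 4*y)
(2819 + 1231)*(2232 + Q(50, 1)) = (2819 + 1231)*(2232 + (-1 - 4*1)) = 4050*(2232 + (-1 - 4)) = 4050*(2232 - 5) = 4050*2227 = 9019350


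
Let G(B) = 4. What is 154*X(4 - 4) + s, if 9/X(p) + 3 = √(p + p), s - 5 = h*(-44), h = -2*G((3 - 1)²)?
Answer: -105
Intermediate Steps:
h = -8 (h = -2*4 = -8)
s = 357 (s = 5 - 8*(-44) = 5 + 352 = 357)
X(p) = 9/(-3 + √2*√p) (X(p) = 9/(-3 + √(p + p)) = 9/(-3 + √(2*p)) = 9/(-3 + √2*√p))
154*X(4 - 4) + s = 154*(9/(-3 + √2*√(4 - 4))) + 357 = 154*(9/(-3 + √2*√0)) + 357 = 154*(9/(-3 + √2*0)) + 357 = 154*(9/(-3 + 0)) + 357 = 154*(9/(-3)) + 357 = 154*(9*(-⅓)) + 357 = 154*(-3) + 357 = -462 + 357 = -105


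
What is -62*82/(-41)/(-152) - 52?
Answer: -2007/38 ≈ -52.816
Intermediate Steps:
-62*82/(-41)/(-152) - 52 = -62*82*(-1/41)*(-1)/152 - 52 = -(-124)*(-1)/152 - 52 = -62*1/76 - 52 = -31/38 - 52 = -2007/38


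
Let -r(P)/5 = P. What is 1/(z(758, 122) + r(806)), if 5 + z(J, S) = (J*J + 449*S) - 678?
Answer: 1/624629 ≈ 1.6010e-6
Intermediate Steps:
z(J, S) = -683 + J² + 449*S (z(J, S) = -5 + ((J*J + 449*S) - 678) = -5 + ((J² + 449*S) - 678) = -5 + (-678 + J² + 449*S) = -683 + J² + 449*S)
r(P) = -5*P
1/(z(758, 122) + r(806)) = 1/((-683 + 758² + 449*122) - 5*806) = 1/((-683 + 574564 + 54778) - 4030) = 1/(628659 - 4030) = 1/624629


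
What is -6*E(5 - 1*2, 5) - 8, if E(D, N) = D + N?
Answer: -56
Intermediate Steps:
-6*E(5 - 1*2, 5) - 8 = -6*((5 - 1*2) + 5) - 8 = -6*((5 - 2) + 5) - 8 = -6*(3 + 5) - 8 = -6*8 - 8 = -48 - 8 = -56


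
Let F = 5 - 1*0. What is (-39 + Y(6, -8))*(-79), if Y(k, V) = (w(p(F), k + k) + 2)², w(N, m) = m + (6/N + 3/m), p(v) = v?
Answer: -6310599/400 ≈ -15777.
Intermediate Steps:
F = 5 (F = 5 + 0 = 5)
w(N, m) = m + 3/m + 6/N (w(N, m) = m + (3/m + 6/N) = m + 3/m + 6/N)
Y(k, V) = (16/5 + 2*k + 3/(2*k))² (Y(k, V) = (((k + k) + 3/(k + k) + 6/5) + 2)² = ((2*k + 3/((2*k)) + 6*(⅕)) + 2)² = ((2*k + 3*(1/(2*k)) + 6/5) + 2)² = ((2*k + 3/(2*k) + 6/5) + 2)² = ((6/5 + 2*k + 3/(2*k)) + 2)² = (16/5 + 2*k + 3/(2*k))²)
(-39 + Y(6, -8))*(-79) = (-39 + (1/100)*(15 + 20*6² + 32*6)²/6²)*(-79) = (-39 + (1/100)*(1/36)*(15 + 20*36 + 192)²)*(-79) = (-39 + (1/100)*(1/36)*(15 + 720 + 192)²)*(-79) = (-39 + (1/100)*(1/36)*927²)*(-79) = (-39 + (1/100)*(1/36)*859329)*(-79) = (-39 + 95481/400)*(-79) = (79881/400)*(-79) = -6310599/400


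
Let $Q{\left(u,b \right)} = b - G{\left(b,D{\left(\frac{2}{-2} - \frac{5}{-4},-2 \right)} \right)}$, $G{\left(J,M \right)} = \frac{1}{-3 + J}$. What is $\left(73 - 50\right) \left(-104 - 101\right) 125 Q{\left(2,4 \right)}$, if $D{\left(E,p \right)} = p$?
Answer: $-1768125$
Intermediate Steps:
$Q{\left(u,b \right)} = b - \frac{1}{-3 + b}$
$\left(73 - 50\right) \left(-104 - 101\right) 125 Q{\left(2,4 \right)} = \left(73 - 50\right) \left(-104 - 101\right) 125 \frac{-1 + 4 \left(-3 + 4\right)}{-3 + 4} = 23 \left(-205\right) 125 \frac{-1 + 4 \cdot 1}{1} = \left(-4715\right) 125 \cdot 1 \left(-1 + 4\right) = - 589375 \cdot 1 \cdot 3 = \left(-589375\right) 3 = -1768125$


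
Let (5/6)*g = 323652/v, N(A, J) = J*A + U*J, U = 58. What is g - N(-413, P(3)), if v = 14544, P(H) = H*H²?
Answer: 9707821/1010 ≈ 9611.7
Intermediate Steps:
P(H) = H³
N(A, J) = 58*J + A*J (N(A, J) = J*A + 58*J = A*J + 58*J = 58*J + A*J)
g = 26971/1010 (g = 6*(323652/14544)/5 = 6*(323652*(1/14544))/5 = (6/5)*(26971/1212) = 26971/1010 ≈ 26.704)
g - N(-413, P(3)) = 26971/1010 - 3³*(58 - 413) = 26971/1010 - 27*(-355) = 26971/1010 - 1*(-9585) = 26971/1010 + 9585 = 9707821/1010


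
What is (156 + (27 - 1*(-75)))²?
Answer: 66564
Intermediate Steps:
(156 + (27 - 1*(-75)))² = (156 + (27 + 75))² = (156 + 102)² = 258² = 66564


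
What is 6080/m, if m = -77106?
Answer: -3040/38553 ≈ -0.078853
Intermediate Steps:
6080/m = 6080/(-77106) = 6080*(-1/77106) = -3040/38553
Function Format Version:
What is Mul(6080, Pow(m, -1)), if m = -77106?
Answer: Rational(-3040, 38553) ≈ -0.078853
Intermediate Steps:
Mul(6080, Pow(m, -1)) = Mul(6080, Pow(-77106, -1)) = Mul(6080, Rational(-1, 77106)) = Rational(-3040, 38553)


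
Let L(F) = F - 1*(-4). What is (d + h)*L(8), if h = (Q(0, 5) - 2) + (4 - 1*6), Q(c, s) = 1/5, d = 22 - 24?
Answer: -348/5 ≈ -69.600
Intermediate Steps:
d = -2
Q(c, s) = ⅕ (Q(c, s) = 1*(⅕) = ⅕)
L(F) = 4 + F (L(F) = F + 4 = 4 + F)
h = -19/5 (h = (⅕ - 2) + (4 - 1*6) = -9/5 + (4 - 6) = -9/5 - 2 = -19/5 ≈ -3.8000)
(d + h)*L(8) = (-2 - 19/5)*(4 + 8) = -29/5*12 = -348/5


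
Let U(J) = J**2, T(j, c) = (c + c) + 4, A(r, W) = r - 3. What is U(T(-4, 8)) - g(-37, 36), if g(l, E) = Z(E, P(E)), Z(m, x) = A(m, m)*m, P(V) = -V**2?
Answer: -788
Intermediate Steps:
A(r, W) = -3 + r
T(j, c) = 4 + 2*c (T(j, c) = 2*c + 4 = 4 + 2*c)
Z(m, x) = m*(-3 + m) (Z(m, x) = (-3 + m)*m = m*(-3 + m))
g(l, E) = E*(-3 + E)
U(T(-4, 8)) - g(-37, 36) = (4 + 2*8)**2 - 36*(-3 + 36) = (4 + 16)**2 - 36*33 = 20**2 - 1*1188 = 400 - 1188 = -788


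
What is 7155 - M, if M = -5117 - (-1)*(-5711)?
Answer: 17983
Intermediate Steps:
M = -10828 (M = -5117 - 1*5711 = -5117 - 5711 = -10828)
7155 - M = 7155 - 1*(-10828) = 7155 + 10828 = 17983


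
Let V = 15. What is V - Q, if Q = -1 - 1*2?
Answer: 18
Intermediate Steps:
Q = -3 (Q = -1 - 2 = -3)
V - Q = 15 - 1*(-3) = 15 + 3 = 18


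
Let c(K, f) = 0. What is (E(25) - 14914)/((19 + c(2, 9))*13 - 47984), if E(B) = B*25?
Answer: 14289/47737 ≈ 0.29933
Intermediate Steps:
E(B) = 25*B
(E(25) - 14914)/((19 + c(2, 9))*13 - 47984) = (25*25 - 14914)/((19 + 0)*13 - 47984) = (625 - 14914)/(19*13 - 47984) = -14289/(247 - 47984) = -14289/(-47737) = -14289*(-1/47737) = 14289/47737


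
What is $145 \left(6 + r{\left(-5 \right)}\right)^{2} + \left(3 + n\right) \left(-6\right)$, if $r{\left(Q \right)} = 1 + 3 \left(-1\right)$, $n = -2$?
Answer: $2314$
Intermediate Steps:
$r{\left(Q \right)} = -2$ ($r{\left(Q \right)} = 1 - 3 = -2$)
$145 \left(6 + r{\left(-5 \right)}\right)^{2} + \left(3 + n\right) \left(-6\right) = 145 \left(6 - 2\right)^{2} + \left(3 - 2\right) \left(-6\right) = 145 \cdot 4^{2} + 1 \left(-6\right) = 145 \cdot 16 - 6 = 2320 - 6 = 2314$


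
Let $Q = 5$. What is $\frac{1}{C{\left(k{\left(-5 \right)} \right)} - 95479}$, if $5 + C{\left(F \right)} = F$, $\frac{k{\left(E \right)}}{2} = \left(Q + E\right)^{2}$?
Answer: $- \frac{1}{95484} \approx -1.0473 \cdot 10^{-5}$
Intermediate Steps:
$k{\left(E \right)} = 2 \left(5 + E\right)^{2}$
$C{\left(F \right)} = -5 + F$
$\frac{1}{C{\left(k{\left(-5 \right)} \right)} - 95479} = \frac{1}{\left(-5 + 2 \left(5 - 5\right)^{2}\right) - 95479} = \frac{1}{\left(-5 + 2 \cdot 0^{2}\right) - 95479} = \frac{1}{\left(-5 + 2 \cdot 0\right) - 95479} = \frac{1}{\left(-5 + 0\right) - 95479} = \frac{1}{-5 - 95479} = \frac{1}{-95484} = - \frac{1}{95484}$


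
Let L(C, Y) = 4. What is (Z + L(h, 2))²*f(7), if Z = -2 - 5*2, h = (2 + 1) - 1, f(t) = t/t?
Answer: 64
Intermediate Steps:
f(t) = 1
h = 2 (h = 3 - 1 = 2)
Z = -12 (Z = -2 - 10 = -12)
(Z + L(h, 2))²*f(7) = (-12 + 4)²*1 = (-8)²*1 = 64*1 = 64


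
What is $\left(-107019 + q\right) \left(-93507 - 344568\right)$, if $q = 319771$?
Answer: $-93201332400$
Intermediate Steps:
$\left(-107019 + q\right) \left(-93507 - 344568\right) = \left(-107019 + 319771\right) \left(-93507 - 344568\right) = 212752 \left(-438075\right) = -93201332400$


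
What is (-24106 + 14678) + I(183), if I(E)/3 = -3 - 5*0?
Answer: -9437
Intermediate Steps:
I(E) = -9 (I(E) = 3*(-3 - 5*0) = 3*(-3 + 0) = 3*(-3) = -9)
(-24106 + 14678) + I(183) = (-24106 + 14678) - 9 = -9428 - 9 = -9437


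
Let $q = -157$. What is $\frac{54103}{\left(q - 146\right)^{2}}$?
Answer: $\frac{54103}{91809} \approx 0.5893$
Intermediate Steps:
$\frac{54103}{\left(q - 146\right)^{2}} = \frac{54103}{\left(-157 - 146\right)^{2}} = \frac{54103}{\left(-303\right)^{2}} = \frac{54103}{91809}$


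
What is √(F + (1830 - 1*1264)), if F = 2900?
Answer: √3466 ≈ 58.873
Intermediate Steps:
√(F + (1830 - 1*1264)) = √(2900 + (1830 - 1*1264)) = √(2900 + (1830 - 1264)) = √(2900 + 566) = √3466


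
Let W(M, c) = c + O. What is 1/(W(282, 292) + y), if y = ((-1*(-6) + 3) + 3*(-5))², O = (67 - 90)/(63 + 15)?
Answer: 78/25561 ≈ 0.0030515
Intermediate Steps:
O = -23/78 ≈ -0.29487
W(M, c) = -23/78 + c (W(M, c) = c - 23/78 = -23/78 + c)
y = 36 (y = ((6 + 3) - 15)² = (9 - 15)² = (-6)² = 36)
1/(W(282, 292) + y) = 1/((-23/78 + 292) + 36) = 1/(22753/78 + 36) = 1/(25561/78) = 78/25561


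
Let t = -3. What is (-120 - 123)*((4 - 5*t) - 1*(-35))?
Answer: -13122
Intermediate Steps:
(-120 - 123)*((4 - 5*t) - 1*(-35)) = (-120 - 123)*((4 - 5*(-3)) - 1*(-35)) = -243*((4 + 15) + 35) = -243*(19 + 35) = -243*54 = -13122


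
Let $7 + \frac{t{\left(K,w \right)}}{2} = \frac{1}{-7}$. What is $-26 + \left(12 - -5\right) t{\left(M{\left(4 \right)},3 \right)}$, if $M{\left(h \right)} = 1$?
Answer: $- \frac{1882}{7} \approx -268.86$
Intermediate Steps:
$t{\left(K,w \right)} = - \frac{100}{7}$ ($t{\left(K,w \right)} = -14 + \frac{2}{-7} = -14 + 2 \left(- \frac{1}{7}\right) = -14 - \frac{2}{7} = - \frac{100}{7}$)
$-26 + \left(12 - -5\right) t{\left(M{\left(4 \right)},3 \right)} = -26 + \left(12 - -5\right) \left(- \frac{100}{7}\right) = -26 + \left(12 + 5\right) \left(- \frac{100}{7}\right) = -26 + 17 \left(- \frac{100}{7}\right) = -26 - \frac{1700}{7} = - \frac{1882}{7}$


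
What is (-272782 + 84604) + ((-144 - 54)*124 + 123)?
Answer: -212607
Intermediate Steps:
(-272782 + 84604) + ((-144 - 54)*124 + 123) = -188178 + (-198*124 + 123) = -188178 + (-24552 + 123) = -188178 - 24429 = -212607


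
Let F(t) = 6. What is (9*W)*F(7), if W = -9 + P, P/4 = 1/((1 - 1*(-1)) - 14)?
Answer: -504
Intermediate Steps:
P = -⅓ (P = 4/((1 - 1*(-1)) - 14) = 4/((1 + 1) - 14) = 4/(2 - 14) = 4/(-12) = 4*(-1/12) = -⅓ ≈ -0.33333)
W = -28/3 (W = -9 - ⅓ = -28/3 ≈ -9.3333)
(9*W)*F(7) = (9*(-28/3))*6 = -84*6 = -504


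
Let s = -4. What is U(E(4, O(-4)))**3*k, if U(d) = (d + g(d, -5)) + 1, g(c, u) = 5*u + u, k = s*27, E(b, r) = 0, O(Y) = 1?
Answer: 2634012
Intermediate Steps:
k = -108 (k = -4*27 = -108)
g(c, u) = 6*u
U(d) = -29 + d (U(d) = (d + 6*(-5)) + 1 = (d - 30) + 1 = (-30 + d) + 1 = -29 + d)
U(E(4, O(-4)))**3*k = (-29 + 0)**3*(-108) = (-29)**3*(-108) = -24389*(-108) = 2634012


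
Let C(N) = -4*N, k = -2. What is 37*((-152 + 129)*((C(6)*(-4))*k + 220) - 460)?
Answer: -40848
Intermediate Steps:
37*((-152 + 129)*((C(6)*(-4))*k + 220) - 460) = 37*((-152 + 129)*((-4*6*(-4))*(-2) + 220) - 460) = 37*(-23*(-24*(-4)*(-2) + 220) - 460) = 37*(-23*(96*(-2) + 220) - 460) = 37*(-23*(-192 + 220) - 460) = 37*(-23*28 - 460) = 37*(-644 - 460) = 37*(-1104) = -40848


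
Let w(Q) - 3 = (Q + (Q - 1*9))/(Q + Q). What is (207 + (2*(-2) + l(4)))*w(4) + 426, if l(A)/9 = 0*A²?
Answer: 8077/8 ≈ 1009.6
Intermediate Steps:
l(A) = 0 (l(A) = 9*(0*A²) = 9*0 = 0)
w(Q) = 3 + (-9 + 2*Q)/(2*Q) (w(Q) = 3 + (Q + (Q - 1*9))/(Q + Q) = 3 + (Q + (Q - 9))/((2*Q)) = 3 + (Q + (-9 + Q))*(1/(2*Q)) = 3 + (-9 + 2*Q)*(1/(2*Q)) = 3 + (-9 + 2*Q)/(2*Q))
(207 + (2*(-2) + l(4)))*w(4) + 426 = (207 + (2*(-2) + 0))*(4 - 9/2/4) + 426 = (207 + (-4 + 0))*(4 - 9/2*¼) + 426 = (207 - 4)*(4 - 9/8) + 426 = 203*(23/8) + 426 = 4669/8 + 426 = 8077/8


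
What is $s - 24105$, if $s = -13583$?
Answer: $-37688$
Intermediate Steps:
$s - 24105 = -13583 - 24105 = -37688$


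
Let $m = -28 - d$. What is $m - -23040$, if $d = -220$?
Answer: $23232$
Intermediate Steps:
$m = 192$ ($m = -28 - -220 = -28 + 220 = 192$)
$m - -23040 = 192 - -23040 = 192 + 23040 = 23232$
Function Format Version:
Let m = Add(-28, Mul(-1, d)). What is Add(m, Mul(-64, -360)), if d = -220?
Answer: 23232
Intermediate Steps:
m = 192 (m = Add(-28, Mul(-1, -220)) = Add(-28, 220) = 192)
Add(m, Mul(-64, -360)) = Add(192, Mul(-64, -360)) = Add(192, 23040) = 23232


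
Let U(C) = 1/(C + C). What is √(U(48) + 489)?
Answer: √281670/24 ≈ 22.114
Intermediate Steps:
U(C) = 1/(2*C)
√(U(48) + 489) = √((½)/48 + 489) = √((½)*(1/48) + 489) = √(1/96 + 489) = √(46945/96) = √281670/24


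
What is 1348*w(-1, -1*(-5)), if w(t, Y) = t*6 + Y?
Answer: -1348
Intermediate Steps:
w(t, Y) = Y + 6*t (w(t, Y) = 6*t + Y = Y + 6*t)
1348*w(-1, -1*(-5)) = 1348*(-1*(-5) + 6*(-1)) = 1348*(5 - 6) = 1348*(-1) = -1348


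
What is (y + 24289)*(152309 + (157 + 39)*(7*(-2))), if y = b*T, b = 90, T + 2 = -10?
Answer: 3471254085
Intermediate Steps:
T = -12 (T = -2 - 10 = -12)
y = -1080 (y = 90*(-12) = -1080)
(y + 24289)*(152309 + (157 + 39)*(7*(-2))) = (-1080 + 24289)*(152309 + (157 + 39)*(7*(-2))) = 23209*(152309 + 196*(-14)) = 23209*(152309 - 2744) = 23209*149565 = 3471254085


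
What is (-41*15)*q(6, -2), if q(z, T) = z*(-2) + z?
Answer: 3690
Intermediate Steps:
q(z, T) = -z (q(z, T) = -2*z + z = -z)
(-41*15)*q(6, -2) = (-41*15)*(-1*6) = -615*(-6) = 3690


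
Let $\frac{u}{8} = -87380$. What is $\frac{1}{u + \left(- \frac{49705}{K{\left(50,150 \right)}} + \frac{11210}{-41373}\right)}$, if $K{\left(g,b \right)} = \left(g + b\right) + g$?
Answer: $- \frac{2068650}{1446480945493} \approx -1.4301 \cdot 10^{-6}$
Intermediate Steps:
$K{\left(g,b \right)} = b + 2 g$ ($K{\left(g,b \right)} = \left(b + g\right) + g = b + 2 g$)
$u = -699040$ ($u = 8 \left(-87380\right) = -699040$)
$\frac{1}{u + \left(- \frac{49705}{K{\left(50,150 \right)}} + \frac{11210}{-41373}\right)} = \frac{1}{-699040 + \left(- \frac{49705}{150 + 2 \cdot 50} + \frac{11210}{-41373}\right)} = \frac{1}{-699040 + \left(- \frac{49705}{150 + 100} + 11210 \left(- \frac{1}{41373}\right)\right)} = \frac{1}{-699040 - \left(\frac{11210}{41373} + \frac{49705}{250}\right)} = \frac{1}{-699040 - \frac{411849493}{2068650}} = \frac{1}{- \frac{1446480945493}{2068650}} = - \frac{2068650}{1446480945493}$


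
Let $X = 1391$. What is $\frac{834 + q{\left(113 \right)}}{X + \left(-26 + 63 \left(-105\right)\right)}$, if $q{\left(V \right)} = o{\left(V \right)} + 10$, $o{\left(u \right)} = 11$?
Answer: $- \frac{57}{350} \approx -0.16286$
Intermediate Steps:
$q{\left(V \right)} = 21$ ($q{\left(V \right)} = 11 + 10 = 21$)
$\frac{834 + q{\left(113 \right)}}{X + \left(-26 + 63 \left(-105\right)\right)} = \frac{834 + 21}{1391 + \left(-26 + 63 \left(-105\right)\right)} = \frac{855}{1391 - 6641} = \frac{855}{-5250} = 855 \left(- \frac{1}{5250}\right) = - \frac{57}{350}$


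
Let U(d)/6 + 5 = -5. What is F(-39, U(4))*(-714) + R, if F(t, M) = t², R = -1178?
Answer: -1087172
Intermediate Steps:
U(d) = -60 (U(d) = -30 + 6*(-5) = -30 - 30 = -60)
F(-39, U(4))*(-714) + R = (-39)²*(-714) - 1178 = 1521*(-714) - 1178 = -1085994 - 1178 = -1087172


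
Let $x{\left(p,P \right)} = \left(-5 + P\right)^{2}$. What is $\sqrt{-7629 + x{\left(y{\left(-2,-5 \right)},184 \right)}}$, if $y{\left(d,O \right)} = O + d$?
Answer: $2 \sqrt{6103} \approx 156.24$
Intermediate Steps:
$\sqrt{-7629 + x{\left(y{\left(-2,-5 \right)},184 \right)}} = \sqrt{-7629 + \left(-5 + 184\right)^{2}} = \sqrt{-7629 + 179^{2}} = \sqrt{-7629 + 32041} = \sqrt{24412} = 2 \sqrt{6103}$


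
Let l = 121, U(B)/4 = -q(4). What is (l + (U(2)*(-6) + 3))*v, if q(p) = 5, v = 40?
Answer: 9760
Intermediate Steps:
U(B) = -20 (U(B) = 4*(-1*5) = 4*(-5) = -20)
(l + (U(2)*(-6) + 3))*v = (121 + (-20*(-6) + 3))*40 = (121 + (120 + 3))*40 = (121 + 123)*40 = 244*40 = 9760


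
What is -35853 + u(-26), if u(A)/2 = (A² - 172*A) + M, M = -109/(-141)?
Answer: -3603319/141 ≈ -25555.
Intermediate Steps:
M = 109/141 (M = -109*(-1/141) = 109/141 ≈ 0.77305)
u(A) = 218/141 - 344*A + 2*A² (u(A) = 2*((A² - 172*A) + 109/141) = 2*(109/141 + A² - 172*A) = 218/141 - 344*A + 2*A²)
-35853 + u(-26) = -35853 + (218/141 - 344*(-26) + 2*(-26)²) = -35853 + (218/141 + 8944 + 2*676) = -35853 + (218/141 + 8944 + 1352) = -35853 + 1451954/141 = -3603319/141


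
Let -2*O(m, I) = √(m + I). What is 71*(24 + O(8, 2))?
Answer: 1704 - 71*√10/2 ≈ 1591.7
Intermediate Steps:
O(m, I) = -√(I + m)/2 (O(m, I) = -√(m + I)/2 = -√(I + m)/2)
71*(24 + O(8, 2)) = 71*(24 - √(2 + 8)/2) = 71*(24 - √10/2) = 1704 - 71*√10/2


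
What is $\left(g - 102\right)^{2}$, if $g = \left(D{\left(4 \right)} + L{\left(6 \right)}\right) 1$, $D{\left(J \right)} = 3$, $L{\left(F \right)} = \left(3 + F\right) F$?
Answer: $2025$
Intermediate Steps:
$L{\left(F \right)} = F \left(3 + F\right)$
$g = 57$ ($g = \left(3 + 6 \left(3 + 6\right)\right) 1 = \left(3 + 6 \cdot 9\right) 1 = \left(3 + 54\right) 1 = 57 \cdot 1 = 57$)
$\left(g - 102\right)^{2} = \left(57 - 102\right)^{2} = \left(-45\right)^{2} = 2025$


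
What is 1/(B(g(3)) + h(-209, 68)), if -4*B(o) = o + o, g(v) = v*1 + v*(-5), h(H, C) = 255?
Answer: 1/261 ≈ 0.0038314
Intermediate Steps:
g(v) = -4*v (g(v) = v - 5*v = -4*v)
B(o) = -o/2 (B(o) = -(o + o)/4 = -o/2)
1/(B(g(3)) + h(-209, 68)) = 1/(-(-2)*3 + 255) = 1/(-½*(-12) + 255) = 1/(6 + 255) = 1/261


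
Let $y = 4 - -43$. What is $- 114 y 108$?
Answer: $-578664$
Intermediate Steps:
$y = 47$ ($y = 4 + 43 = 47$)
$- 114 y 108 = \left(-114\right) 47 \cdot 108 = \left(-5358\right) 108 = -578664$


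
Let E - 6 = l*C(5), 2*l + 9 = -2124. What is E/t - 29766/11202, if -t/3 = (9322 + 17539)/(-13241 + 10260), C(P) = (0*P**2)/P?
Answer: -122126367/50149487 ≈ -2.4352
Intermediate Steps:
C(P) = 0 (C(P) = 0/P = 0)
l = -2133/2 (l = -9/2 + (1/2)*(-2124) = -9/2 - 1062 = -2133/2 ≈ -1066.5)
t = 80583/2981 (t = -3*(9322 + 17539)/(-13241 + 10260) = -80583/(-2981) = -80583*(-1)/2981 = -3*(-26861/2981) = 80583/2981 ≈ 27.032)
E = 6 (E = 6 - 2133/2*0 = 6 + 0 = 6)
E/t - 29766/11202 = 6/(80583/2981) - 29766/11202 = 6*(2981/80583) - 29766*1/11202 = 5962/26861 - 4961/1867 = -122126367/50149487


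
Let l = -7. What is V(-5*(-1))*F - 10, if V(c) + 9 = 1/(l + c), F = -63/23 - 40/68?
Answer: 16899/782 ≈ 21.610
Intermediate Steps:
F = -1301/391 (F = -63*1/23 - 40*1/68 = -63/23 - 10/17 = -1301/391 ≈ -3.3274)
V(c) = -9 + 1/(-7 + c)
V(-5*(-1))*F - 10 = ((64 - (-45)*(-1))/(-7 - 5*(-1)))*(-1301/391) - 10 = ((64 - 9*5)/(-7 + 5))*(-1301/391) - 10 = ((64 - 45)/(-2))*(-1301/391) - 10 = -½*19*(-1301/391) - 10 = -19/2*(-1301/391) - 10 = 24719/782 - 10 = 16899/782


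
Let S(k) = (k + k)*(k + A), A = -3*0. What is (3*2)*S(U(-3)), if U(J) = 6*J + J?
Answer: 5292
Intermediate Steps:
U(J) = 7*J
A = 0
S(k) = 2*k**2 (S(k) = (k + k)*(k + 0) = (2*k)*k = 2*k**2)
(3*2)*S(U(-3)) = (3*2)*(2*(7*(-3))**2) = 6*(2*(-21)**2) = 6*(2*441) = 6*882 = 5292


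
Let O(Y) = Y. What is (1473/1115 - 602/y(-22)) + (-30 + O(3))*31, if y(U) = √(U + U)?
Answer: -931782/1115 + 301*I*√11/11 ≈ -835.68 + 90.755*I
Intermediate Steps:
y(U) = √2*√U (y(U) = √(2*U) = √2*√U)
(1473/1115 - 602/y(-22)) + (-30 + O(3))*31 = (1473/1115 - 602*(-I*√11/22)) + (-30 + 3)*31 = (1473*(1/1115) - 602*(-I*√11/22)) - 27*31 = (1473/1115 - 602*(-I*√11/22)) - 837 = (1473/1115 - (-301)*I*√11/11) - 837 = (1473/1115 + 301*I*√11/11) - 837 = -931782/1115 + 301*I*√11/11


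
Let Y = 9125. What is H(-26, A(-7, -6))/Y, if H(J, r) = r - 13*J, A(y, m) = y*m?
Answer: 76/1825 ≈ 0.041644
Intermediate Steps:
A(y, m) = m*y
H(-26, A(-7, -6))/Y = (-6*(-7) - 13*(-26))/9125 = (42 + 338)*(1/9125) = 380*(1/9125) = 76/1825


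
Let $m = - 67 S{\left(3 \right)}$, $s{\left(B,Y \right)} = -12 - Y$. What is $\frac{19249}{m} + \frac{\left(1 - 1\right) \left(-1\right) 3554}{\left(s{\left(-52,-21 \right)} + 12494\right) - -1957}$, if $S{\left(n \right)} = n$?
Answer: $- \frac{19249}{201} \approx -95.766$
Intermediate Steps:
$m = -201$ ($m = \left(-67\right) 3 = -201$)
$\frac{19249}{m} + \frac{\left(1 - 1\right) \left(-1\right) 3554}{\left(s{\left(-52,-21 \right)} + 12494\right) - -1957} = \frac{19249}{-201} + \frac{\left(1 - 1\right) \left(-1\right) 3554}{\left(\left(-12 - -21\right) + 12494\right) - -1957} = 19249 \left(- \frac{1}{201}\right) + \frac{0 \left(-1\right) 3554}{\left(\left(-12 + 21\right) + 12494\right) + 1957} = - \frac{19249}{201} + \frac{0 \cdot 3554}{\left(9 + 12494\right) + 1957} = - \frac{19249}{201} + \frac{0}{12503 + 1957} = - \frac{19249}{201} + \frac{0}{14460} = - \frac{19249}{201} + 0 \cdot \frac{1}{14460} = - \frac{19249}{201} + 0 = - \frac{19249}{201}$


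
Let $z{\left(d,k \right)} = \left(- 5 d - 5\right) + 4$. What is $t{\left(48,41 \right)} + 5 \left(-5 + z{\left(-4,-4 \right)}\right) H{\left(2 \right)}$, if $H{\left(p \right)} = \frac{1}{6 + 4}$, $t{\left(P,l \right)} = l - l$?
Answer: $7$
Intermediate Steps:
$t{\left(P,l \right)} = 0$
$z{\left(d,k \right)} = -1 - 5 d$ ($z{\left(d,k \right)} = \left(-5 - 5 d\right) + 4 = -1 - 5 d$)
$H{\left(p \right)} = \frac{1}{10}$
$t{\left(48,41 \right)} + 5 \left(-5 + z{\left(-4,-4 \right)}\right) H{\left(2 \right)} = 0 + 5 \left(-5 - -19\right) \frac{1}{10} = 0 + 5 \left(-5 + \left(-1 + 20\right)\right) \frac{1}{10} = 0 + 5 \left(-5 + 19\right) \frac{1}{10} = 0 + 5 \cdot 14 \cdot \frac{1}{10} = 0 + 70 \cdot \frac{1}{10} = 0 + 7 = 7$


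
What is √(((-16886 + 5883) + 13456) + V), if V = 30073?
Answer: 3*√3614 ≈ 180.35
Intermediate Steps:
√(((-16886 + 5883) + 13456) + V) = √(((-16886 + 5883) + 13456) + 30073) = √((-11003 + 13456) + 30073) = √(2453 + 30073) = √32526 = 3*√3614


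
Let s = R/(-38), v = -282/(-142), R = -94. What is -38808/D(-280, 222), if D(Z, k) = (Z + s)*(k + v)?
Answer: 306152/490389 ≈ 0.62430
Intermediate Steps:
v = 141/71 (v = -282*(-1/142) = 141/71 ≈ 1.9859)
s = 47/19 (s = -94/(-38) = -94*(-1/38) = 47/19 ≈ 2.4737)
D(Z, k) = (47/19 + Z)*(141/71 + k) (D(Z, k) = (Z + 47/19)*(k + 141/71) = (47/19 + Z)*(141/71 + k))
-38808/D(-280, 222) = -38808/(6627/1349 + (47/19)*222 + (141/71)*(-280) - 280*222) = -38808/(6627/1349 + 10434/19 - 39480/71 - 62160) = -38808/(-4413501/71) = -38808*(-71/4413501) = 306152/490389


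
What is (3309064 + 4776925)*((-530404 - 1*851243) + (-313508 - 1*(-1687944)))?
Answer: -58308066679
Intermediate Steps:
(3309064 + 4776925)*((-530404 - 1*851243) + (-313508 - 1*(-1687944))) = 8085989*((-530404 - 851243) + (-313508 + 1687944)) = 8085989*(-1381647 + 1374436) = 8085989*(-7211) = -58308066679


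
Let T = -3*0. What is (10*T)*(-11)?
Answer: 0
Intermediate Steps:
T = 0
(10*T)*(-11) = (10*0)*(-11) = 0*(-11) = 0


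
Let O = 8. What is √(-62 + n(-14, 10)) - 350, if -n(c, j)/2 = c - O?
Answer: -350 + 3*I*√2 ≈ -350.0 + 4.2426*I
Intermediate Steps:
n(c, j) = 16 - 2*c (n(c, j) = -2*(c - 1*8) = -2*(c - 8) = -2*(-8 + c) = 16 - 2*c)
√(-62 + n(-14, 10)) - 350 = √(-62 + (16 - 2*(-14))) - 350 = √(-62 + (16 + 28)) - 350 = √(-62 + 44) - 350 = √(-18) - 350 = 3*I*√2 - 350 = -350 + 3*I*√2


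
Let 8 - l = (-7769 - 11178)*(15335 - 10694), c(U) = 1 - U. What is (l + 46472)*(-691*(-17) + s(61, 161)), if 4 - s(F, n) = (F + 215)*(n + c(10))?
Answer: -2657069090907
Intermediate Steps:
l = 87933035 (l = 8 - (-7769 - 11178)*(15335 - 10694) = 8 - (-18947)*4641 = 8 - 1*(-87933027) = 8 + 87933027 = 87933035)
s(F, n) = 4 - (-9 + n)*(215 + F) (s(F, n) = 4 - (F + 215)*(n + (1 - 1*10)) = 4 - (215 + F)*(n + (1 - 10)) = 4 - (215 + F)*(n - 9) = 4 - (215 + F)*(-9 + n) = 4 - (-9 + n)*(215 + F))
(l + 46472)*(-691*(-17) + s(61, 161)) = (87933035 + 46472)*(-691*(-17) + (1939 - 215*161 + 9*61 - 1*61*161)) = 87979507*(11747 + (1939 - 34615 + 549 - 9821)) = 87979507*(11747 - 41948) = 87979507*(-30201) = -2657069090907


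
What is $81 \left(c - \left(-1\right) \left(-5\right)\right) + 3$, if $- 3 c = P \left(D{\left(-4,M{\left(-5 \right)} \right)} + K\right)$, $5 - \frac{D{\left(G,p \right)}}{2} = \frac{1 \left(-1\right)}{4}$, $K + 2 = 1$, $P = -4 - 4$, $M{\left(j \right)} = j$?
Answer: $1650$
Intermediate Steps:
$P = -8$ ($P = -4 - 4 = -8$)
$K = -1$ ($K = -2 + 1 = -1$)
$D{\left(G,p \right)} = \frac{21}{2}$ ($D{\left(G,p \right)} = 10 - 2 \frac{1 \left(-1\right)}{4} = 10 - 2 \left(\left(-1\right) \frac{1}{4}\right) = 10 - - \frac{1}{2} = 10 + \frac{1}{2} = \frac{21}{2}$)
$c = \frac{76}{3}$ ($c = - \frac{\left(-8\right) \left(\frac{21}{2} - 1\right)}{3} = - \frac{\left(-8\right) \frac{19}{2}}{3} = \left(- \frac{1}{3}\right) \left(-76\right) = \frac{76}{3} \approx 25.333$)
$81 \left(c - \left(-1\right) \left(-5\right)\right) + 3 = 81 \left(\frac{76}{3} - \left(-1\right) \left(-5\right)\right) + 3 = 81 \left(\frac{76}{3} - 5\right) + 3 = 81 \cdot \frac{61}{3} + 3 = 1647 + 3 = 1650$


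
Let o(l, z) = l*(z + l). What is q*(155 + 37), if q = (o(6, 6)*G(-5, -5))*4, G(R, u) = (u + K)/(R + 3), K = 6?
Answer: -27648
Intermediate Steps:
o(l, z) = l*(l + z)
G(R, u) = (6 + u)/(3 + R) (G(R, u) = (u + 6)/(R + 3) = (6 + u)/(3 + R))
q = -144 (q = ((6*(6 + 6))*((6 - 5)/(3 - 5)))*4 = ((6*12)*(1/(-2)))*4 = (72*(-½*1))*4 = (72*(-½))*4 = -36*4 = -144)
q*(155 + 37) = -144*(155 + 37) = -144*192 = -27648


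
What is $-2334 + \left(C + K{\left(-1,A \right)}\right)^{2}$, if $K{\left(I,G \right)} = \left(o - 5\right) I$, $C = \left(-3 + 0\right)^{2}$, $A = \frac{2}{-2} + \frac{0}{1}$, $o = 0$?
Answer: $-2138$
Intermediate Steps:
$A = -1$ ($A = 2 \left(- \frac{1}{2}\right) + 0 \cdot 1 = -1 + 0 = -1$)
$C = 9$ ($C = \left(-3\right)^{2} = 9$)
$K{\left(I,G \right)} = - 5 I$ ($K{\left(I,G \right)} = \left(0 - 5\right) I = - 5 I$)
$-2334 + \left(C + K{\left(-1,A \right)}\right)^{2} = -2334 + \left(9 - -5\right)^{2} = -2334 + \left(9 + 5\right)^{2} = -2334 + 14^{2} = -2334 + 196 = -2138$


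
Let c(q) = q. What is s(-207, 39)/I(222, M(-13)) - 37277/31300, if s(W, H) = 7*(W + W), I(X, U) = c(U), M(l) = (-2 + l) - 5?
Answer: 4498093/31300 ≈ 143.71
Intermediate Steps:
M(l) = -7 + l
I(X, U) = U
s(W, H) = 14*W (s(W, H) = 7*(2*W) = 14*W)
s(-207, 39)/I(222, M(-13)) - 37277/31300 = (14*(-207))/(-7 - 13) - 37277/31300 = -2898/(-20) - 37277*1/31300 = -2898*(-1/20) - 37277/31300 = 1449/10 - 37277/31300 = 4498093/31300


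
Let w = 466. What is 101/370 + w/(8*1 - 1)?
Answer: 173127/2590 ≈ 66.844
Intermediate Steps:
101/370 + w/(8*1 - 1) = 101/370 + 466/(8*1 - 1) = 101*(1/370) + 466/(8 - 1) = 101/370 + 466/7 = 173127/2590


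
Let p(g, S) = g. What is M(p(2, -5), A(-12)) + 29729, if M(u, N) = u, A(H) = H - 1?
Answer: 29731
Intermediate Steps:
A(H) = -1 + H
M(p(2, -5), A(-12)) + 29729 = 2 + 29729 = 29731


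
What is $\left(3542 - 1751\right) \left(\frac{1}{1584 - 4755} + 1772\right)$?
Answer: $\frac{3354549567}{1057} \approx 3.1737 \cdot 10^{6}$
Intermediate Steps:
$\left(3542 - 1751\right) \left(\frac{1}{1584 - 4755} + 1772\right) = 1791 \left(\frac{1}{-3171} + 1772\right) = 1791 \left(- \frac{1}{3171} + 1772\right) = 1791 \cdot \frac{5619011}{3171} = \frac{3354549567}{1057}$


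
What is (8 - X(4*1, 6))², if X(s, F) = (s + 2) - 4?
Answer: 36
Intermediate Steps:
X(s, F) = -2 + s (X(s, F) = (2 + s) - 4 = -2 + s)
(8 - X(4*1, 6))² = (8 - (-2 + 4*1))² = (8 - (-2 + 4))² = (8 - 1*2)² = (8 - 2)² = 6² = 36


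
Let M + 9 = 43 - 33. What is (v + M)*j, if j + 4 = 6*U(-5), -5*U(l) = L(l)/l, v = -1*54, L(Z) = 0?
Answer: 212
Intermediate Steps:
v = -54
M = 1 (M = -9 + (43 - 33) = -9 + 10 = 1)
U(l) = 0 (U(l) = -0/l = -1/5*0 = 0)
j = -4 (j = -4 + 6*0 = -4 + 0 = -4)
(v + M)*j = (-54 + 1)*(-4) = -53*(-4) = 212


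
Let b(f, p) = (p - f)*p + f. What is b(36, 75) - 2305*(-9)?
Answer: 23706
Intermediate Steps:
b(f, p) = f + p*(p - f) (b(f, p) = p*(p - f) + f = f + p*(p - f))
b(36, 75) - 2305*(-9) = (36 + 75**2 - 1*36*75) - 2305*(-9) = (36 + 5625 - 2700) - 1*(-20745) = 2961 + 20745 = 23706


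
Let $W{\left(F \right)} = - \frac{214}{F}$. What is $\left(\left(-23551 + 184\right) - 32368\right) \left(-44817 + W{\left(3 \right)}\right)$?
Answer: $\frac{7505553775}{3} \approx 2.5019 \cdot 10^{9}$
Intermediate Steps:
$\left(\left(-23551 + 184\right) - 32368\right) \left(-44817 + W{\left(3 \right)}\right) = \left(\left(-23551 + 184\right) - 32368\right) \left(-44817 - \frac{214}{3}\right) = \left(-23367 - 32368\right) \left(-44817 - \frac{214}{3}\right) = - 55735 \left(-44817 - \frac{214}{3}\right) = \left(-55735\right) \left(- \frac{134665}{3}\right) = \frac{7505553775}{3}$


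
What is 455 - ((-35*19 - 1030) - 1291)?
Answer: 3441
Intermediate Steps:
455 - ((-35*19 - 1030) - 1291) = 455 - ((-665 - 1030) - 1291) = 455 - (-1695 - 1291) = 455 - 1*(-2986) = 455 + 2986 = 3441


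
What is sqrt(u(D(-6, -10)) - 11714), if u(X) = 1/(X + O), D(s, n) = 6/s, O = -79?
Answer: I*sqrt(4685605)/20 ≈ 108.23*I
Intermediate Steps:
u(X) = 1/(-79 + X) (u(X) = 1/(X - 79) = 1/(-79 + X))
sqrt(u(D(-6, -10)) - 11714) = sqrt(1/(-79 + 6/(-6)) - 11714) = sqrt(1/(-79 + 6*(-1/6)) - 11714) = sqrt(1/(-79 - 1) - 11714) = sqrt(1/(-80) - 11714) = sqrt(-1/80 - 11714) = sqrt(-937121/80) = I*sqrt(4685605)/20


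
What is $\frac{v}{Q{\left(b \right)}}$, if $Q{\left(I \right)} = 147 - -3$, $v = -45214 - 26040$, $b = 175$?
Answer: $- \frac{35627}{75} \approx -475.03$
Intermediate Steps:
$v = -71254$
$Q{\left(I \right)} = 150$ ($Q{\left(I \right)} = 147 + 3 = 150$)
$\frac{v}{Q{\left(b \right)}} = - \frac{71254}{150} = \left(-71254\right) \frac{1}{150} = - \frac{35627}{75}$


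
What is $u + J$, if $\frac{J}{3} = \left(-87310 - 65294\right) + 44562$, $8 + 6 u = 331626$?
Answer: $- \frac{806569}{3} \approx -2.6886 \cdot 10^{5}$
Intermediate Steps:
$u = \frac{165809}{3}$ ($u = - \frac{4}{3} + \frac{1}{6} \cdot 331626 = - \frac{4}{3} + 55271 = \frac{165809}{3} \approx 55270.0$)
$J = -324126$ ($J = 3 \left(\left(-87310 - 65294\right) + 44562\right) = 3 \left(-152604 + 44562\right) = 3 \left(-108042\right) = -324126$)
$u + J = \frac{165809}{3} - 324126 = - \frac{806569}{3}$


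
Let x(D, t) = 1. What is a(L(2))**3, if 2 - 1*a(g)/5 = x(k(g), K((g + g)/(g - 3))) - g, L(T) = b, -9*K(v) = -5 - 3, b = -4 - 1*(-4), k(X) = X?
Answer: 125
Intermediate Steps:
b = 0 (b = -4 + 4 = 0)
K(v) = 8/9 (K(v) = -(-5 - 3)/9 = -1/9*(-8) = 8/9)
L(T) = 0
a(g) = 5 + 5*g (a(g) = 10 - 5*(1 - g) = 10 + (-5 + 5*g) = 5 + 5*g)
a(L(2))**3 = (5 + 5*0)**3 = (5 + 0)**3 = 5**3 = 125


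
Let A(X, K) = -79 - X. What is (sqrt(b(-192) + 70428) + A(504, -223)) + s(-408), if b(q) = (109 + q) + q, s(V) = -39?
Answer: -622 + 31*sqrt(73) ≈ -357.14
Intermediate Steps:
b(q) = 109 + 2*q
(sqrt(b(-192) + 70428) + A(504, -223)) + s(-408) = (sqrt((109 + 2*(-192)) + 70428) + (-79 - 1*504)) - 39 = (sqrt((109 - 384) + 70428) + (-79 - 504)) - 39 = (sqrt(-275 + 70428) - 583) - 39 = (sqrt(70153) - 583) - 39 = (31*sqrt(73) - 583) - 39 = (-583 + 31*sqrt(73)) - 39 = -622 + 31*sqrt(73)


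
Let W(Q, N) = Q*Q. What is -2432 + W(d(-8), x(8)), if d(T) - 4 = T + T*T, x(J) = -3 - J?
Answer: 1168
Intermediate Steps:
d(T) = 4 + T + T² (d(T) = 4 + (T + T*T) = 4 + (T + T²) = 4 + T + T²)
W(Q, N) = Q²
-2432 + W(d(-8), x(8)) = -2432 + (4 - 8 + (-8)²)² = -2432 + (4 - 8 + 64)² = -2432 + 60² = -2432 + 3600 = 1168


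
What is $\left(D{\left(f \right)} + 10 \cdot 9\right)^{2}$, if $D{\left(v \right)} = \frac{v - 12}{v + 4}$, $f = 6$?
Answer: $\frac{199809}{25} \approx 7992.4$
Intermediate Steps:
$D{\left(v \right)} = \frac{-12 + v}{4 + v}$
$\left(D{\left(f \right)} + 10 \cdot 9\right)^{2} = \left(\frac{-12 + 6}{4 + 6} + 10 \cdot 9\right)^{2} = \left(\frac{1}{10} \left(-6\right) + 90\right)^{2} = \left(- \frac{3}{5} + 90\right)^{2} = \left(\frac{447}{5}\right)^{2} = \frac{199809}{25}$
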